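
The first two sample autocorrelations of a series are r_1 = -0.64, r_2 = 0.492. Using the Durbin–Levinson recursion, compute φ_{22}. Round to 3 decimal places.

0.140

φ_{22} = (r_2 − r_1²) / (1 − r_1²)
r_1² = (-0.64)² = 0.4096
Numerator = 0.492 − 0.4096 = 0.0824; denominator = 1 − 0.4096 = 0.5904
φ_{22} = 0.0824 / 0.5904 = 0.140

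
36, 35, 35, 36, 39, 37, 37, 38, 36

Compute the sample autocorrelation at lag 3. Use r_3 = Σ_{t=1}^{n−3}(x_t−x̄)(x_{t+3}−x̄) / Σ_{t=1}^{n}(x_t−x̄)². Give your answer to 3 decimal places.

Mean x̄ = (36 + 35 + 35 + 36 + 39 + 37 + 37 + 38 + 36)/9 = 36.5556
Σ(x_t−x̄)(x_{t+3}−x̄) = (0.3086) + (-3.8025) + (-0.6914) + (-0.2469) + (3.5309) + (-0.2469) = -1.1481
Denominator Σ(x_t−x̄)² = 14.2222
r_3 = -1.1481 / 14.2222 = -0.081

-0.081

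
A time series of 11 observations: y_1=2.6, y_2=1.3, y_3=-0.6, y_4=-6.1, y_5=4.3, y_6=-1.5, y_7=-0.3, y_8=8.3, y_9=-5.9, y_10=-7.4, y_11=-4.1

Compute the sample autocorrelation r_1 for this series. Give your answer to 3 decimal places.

-0.047

Mean ȳ = (2.6 + 1.3 − 0.6 − 6.1 + 4.3 − 1.5 − 0.3 + 8.3 − 5.9 − 7.4 − 4.1)/11 = -0.8545
Numerator Σ_{t=1}^{10}(y_t−ȳ)(y_{t+1}−ȳ) = -10.9112
Denominator Σ(y_t−ȳ)² = 234.0873
r_1 = -10.9112 / 234.0873 = -0.047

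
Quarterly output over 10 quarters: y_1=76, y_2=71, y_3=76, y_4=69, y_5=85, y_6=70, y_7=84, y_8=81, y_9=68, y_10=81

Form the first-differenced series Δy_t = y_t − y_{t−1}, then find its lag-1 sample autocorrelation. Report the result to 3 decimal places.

-0.708

First differences Δy: -5, 5, -7, 16, -15, 14, -3, -13, 13
Mean of differences = 0.5556
Numerator Σ(Δy_t−Δȳ)(Δy_{t+1}−Δȳ) = -792.6420
Denominator Σ(Δy_t−Δȳ)² = 1120.2222
r_1(Δy) = -792.6420 / 1120.2222 = -0.708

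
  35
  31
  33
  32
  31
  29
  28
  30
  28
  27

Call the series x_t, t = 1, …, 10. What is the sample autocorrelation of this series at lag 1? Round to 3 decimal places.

Mean x̄ = (35 + 31 + 33 + 32 + 31 + 29 + 28 + 30 + 28 + 27)/10 = 30.4000
Numerator Σ_{t=1}^{9}(x_t−x̄)(x_{t+1}−x̄) = 22.0400
Denominator Σ(x_t−x̄)² = 56.4000
r_1 = 22.0400 / 56.4000 = 0.391

0.391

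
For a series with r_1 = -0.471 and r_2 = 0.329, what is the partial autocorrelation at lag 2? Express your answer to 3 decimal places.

0.138

φ_{22} = (r_2 − r_1²) / (1 − r_1²)
r_1² = (-0.471)² = 0.221841
Numerator = 0.329 − 0.2218 = 0.1072; denominator = 1 − 0.2218 = 0.7782
φ_{22} = 0.1072 / 0.7782 = 0.138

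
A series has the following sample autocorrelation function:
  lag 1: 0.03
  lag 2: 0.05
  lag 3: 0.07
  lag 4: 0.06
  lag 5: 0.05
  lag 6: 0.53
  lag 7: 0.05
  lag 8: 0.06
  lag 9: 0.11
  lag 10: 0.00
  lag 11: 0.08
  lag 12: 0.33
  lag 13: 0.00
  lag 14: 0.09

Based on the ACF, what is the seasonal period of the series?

The largest autocorrelation is r_6 = 0.53, with a weaker echo at lag 12 (0.33); the remaining lags stay at or below 0.11.
The dominant spike at lag 6 indicates a seasonal period of 6.

6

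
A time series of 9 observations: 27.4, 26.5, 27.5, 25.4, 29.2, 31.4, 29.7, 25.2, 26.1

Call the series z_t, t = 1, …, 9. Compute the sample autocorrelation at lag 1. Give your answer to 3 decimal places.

Mean z̄ = (27.4 + 26.5 + 27.5 + 25.4 + 29.2 + 31.4 + 29.7 + 25.2 + 26.1)/9 = 27.6000
Numerator Σ_{t=1}^{8}(z_t−z̄)(z_{t+1}−z̄) = 9.6500
Denominator Σ(z_t−z̄)² = 35.5200
r_1 = 9.6500 / 35.5200 = 0.272

0.272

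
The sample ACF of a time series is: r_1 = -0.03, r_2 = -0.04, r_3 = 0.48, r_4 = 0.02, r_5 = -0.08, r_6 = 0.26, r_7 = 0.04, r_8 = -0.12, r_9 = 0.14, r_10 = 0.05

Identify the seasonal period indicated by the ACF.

3

The largest autocorrelation is r_3 = 0.48, with a weaker echo at lag 6 (0.26); the remaining lags stay at or below 0.14.
The dominant spike at lag 3 indicates a seasonal period of 3.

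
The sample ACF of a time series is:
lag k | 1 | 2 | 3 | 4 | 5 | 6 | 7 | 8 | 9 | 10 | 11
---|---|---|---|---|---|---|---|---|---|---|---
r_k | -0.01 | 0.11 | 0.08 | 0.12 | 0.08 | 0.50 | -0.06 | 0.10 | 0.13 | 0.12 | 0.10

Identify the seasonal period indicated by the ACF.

6

The largest autocorrelation is r_6 = 0.50; the remaining lags stay at or below 0.13.
The dominant spike at lag 6 indicates a seasonal period of 6.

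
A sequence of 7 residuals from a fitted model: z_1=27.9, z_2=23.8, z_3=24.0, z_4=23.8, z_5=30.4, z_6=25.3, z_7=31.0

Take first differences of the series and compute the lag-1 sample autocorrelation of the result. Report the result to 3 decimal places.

-0.562

First differences Δz: -4.1, 0.2, -0.2, 6.6, -5.1, 5.7
Mean of differences = 0.5167
Numerator Σ(Δz_t−Δz̄)(Δz_{t+1}−Δz̄) = -65.9519
Denominator Σ(Δz_t−Δz̄)² = 117.3483
r_1(Δz) = -65.9519 / 117.3483 = -0.562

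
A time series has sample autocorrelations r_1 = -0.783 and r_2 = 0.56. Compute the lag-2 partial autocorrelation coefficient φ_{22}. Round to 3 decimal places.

φ_{22} = (r_2 − r_1²) / (1 − r_1²)
r_1² = (-0.783)² = 0.613089
Numerator = 0.56 − 0.6131 = -0.0531; denominator = 1 − 0.6131 = 0.3869
φ_{22} = -0.0531 / 0.3869 = -0.137

-0.137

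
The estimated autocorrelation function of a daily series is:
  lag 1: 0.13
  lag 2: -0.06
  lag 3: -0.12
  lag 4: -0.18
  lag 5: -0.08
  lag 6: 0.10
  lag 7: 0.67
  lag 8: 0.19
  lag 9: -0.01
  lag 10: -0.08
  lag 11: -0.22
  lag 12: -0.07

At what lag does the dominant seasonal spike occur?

The largest autocorrelation is r_7 = 0.67; the remaining lags stay at or below 0.19.
The dominant spike at lag 7 indicates a seasonal period of 7.

7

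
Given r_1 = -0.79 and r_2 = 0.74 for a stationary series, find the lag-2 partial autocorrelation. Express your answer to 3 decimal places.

0.308

φ_{22} = (r_2 − r_1²) / (1 − r_1²)
r_1² = (-0.79)² = 0.6241
Numerator = 0.74 − 0.6241 = 0.1159; denominator = 1 − 0.6241 = 0.3759
φ_{22} = 0.1159 / 0.3759 = 0.308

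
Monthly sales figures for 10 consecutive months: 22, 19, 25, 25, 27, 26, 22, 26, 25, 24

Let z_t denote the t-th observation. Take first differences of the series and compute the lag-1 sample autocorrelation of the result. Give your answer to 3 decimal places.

First differences Δz: -3, 6, 0, 2, -1, -4, 4, -1, -1
Mean of differences = 0.2222
Numerator Σ(Δz_t−Δz̄)(Δz_{t+1}−Δz̄) = -36.3827
Denominator Σ(Δz_t−Δz̄)² = 83.5556
r_1(Δz) = -36.3827 / 83.5556 = -0.435

-0.435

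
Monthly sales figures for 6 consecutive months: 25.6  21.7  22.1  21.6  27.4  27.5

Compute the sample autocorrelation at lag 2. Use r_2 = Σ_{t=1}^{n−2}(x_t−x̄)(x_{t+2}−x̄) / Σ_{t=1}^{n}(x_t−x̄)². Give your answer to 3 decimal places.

Mean x̄ = (25.6 + 21.7 + 22.1 + 21.6 + 27.4 + 27.5)/6 = 24.3167
Numerator Σ_{t=1}^{4}(x_t−x̄)(x_{t+2}−x̄) = -11.2189
Denominator Σ(x_t−x̄)² = 40.4283
r_2 = -11.2189 / 40.4283 = -0.278

-0.278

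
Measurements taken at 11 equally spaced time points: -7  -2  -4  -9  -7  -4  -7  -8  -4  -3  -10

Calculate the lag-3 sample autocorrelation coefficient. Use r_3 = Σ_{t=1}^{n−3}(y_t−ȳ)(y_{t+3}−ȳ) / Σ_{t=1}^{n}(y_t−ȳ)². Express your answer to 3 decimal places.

Mean ȳ = (-7 − 2 − 4 − 9 − 7 − 4 − 7 − 8 − 4 − 3 − 10)/11 = -5.9091
Numerator Σ_{t=1}^{8}(y_t−ȳ)(y_{t+3}−ȳ) = 17.4298
Denominator Σ(y_t−ȳ)² = 68.9091
r_3 = 17.4298 / 68.9091 = 0.253

0.253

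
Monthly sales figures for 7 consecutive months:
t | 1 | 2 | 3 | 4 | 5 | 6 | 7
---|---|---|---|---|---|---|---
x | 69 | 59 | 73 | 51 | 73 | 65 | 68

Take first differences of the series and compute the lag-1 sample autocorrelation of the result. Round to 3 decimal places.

First differences Δx: -10, 14, -22, 22, -8, 3
Mean of differences = -0.1667
Numerator Σ(Δx_t−Δx̄)(Δx_{t+1}−Δx̄) = -1131.0278
Denominator Σ(Δx_t−Δx̄)² = 1336.8333
r_1(Δx) = -1131.0278 / 1336.8333 = -0.846

-0.846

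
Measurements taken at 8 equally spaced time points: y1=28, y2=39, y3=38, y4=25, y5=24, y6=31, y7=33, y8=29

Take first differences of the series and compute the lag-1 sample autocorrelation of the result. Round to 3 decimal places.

First differences Δy: 11, -1, -13, -1, 7, 2, -4
Mean of differences = 0.1429
Numerator Σ(Δy_t−Δȳ)(Δy_{t+1}−Δȳ) = 14.8367
Denominator Σ(Δy_t−Δȳ)² = 360.8571
r_1(Δy) = 14.8367 / 360.8571 = 0.041

0.041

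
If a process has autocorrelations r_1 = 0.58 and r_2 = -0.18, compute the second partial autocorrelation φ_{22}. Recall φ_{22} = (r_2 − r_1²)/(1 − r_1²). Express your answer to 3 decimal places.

-0.778

φ_{22} = (r_2 − r_1²) / (1 − r_1²)
r_1² = (0.58)² = 0.3364
Numerator = -0.18 − 0.3364 = -0.5164; denominator = 1 − 0.3364 = 0.6636
φ_{22} = -0.5164 / 0.6636 = -0.778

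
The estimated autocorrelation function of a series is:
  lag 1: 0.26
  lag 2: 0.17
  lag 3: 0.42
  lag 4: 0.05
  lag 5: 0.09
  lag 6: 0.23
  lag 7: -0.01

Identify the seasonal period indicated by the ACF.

The largest autocorrelation is r_3 = 0.42; the remaining lags stay at or below 0.26. The elevated value at lag 1 (0.26), dropping to 0.17 at lag 2, reflects decaying short-term dependence rather than seasonality.
The dominant spike at lag 3 indicates a seasonal period of 3.

3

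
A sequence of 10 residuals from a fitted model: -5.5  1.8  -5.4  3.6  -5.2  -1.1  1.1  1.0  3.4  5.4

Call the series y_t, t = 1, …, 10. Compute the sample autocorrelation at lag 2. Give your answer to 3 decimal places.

0.423

Mean ȳ = (-5.5 + 1.8 − 5.4 + 3.6 − 5.2 − 1.1 + 1.1 + 1.0 + 3.4 + 5.4)/10 = -0.0900
Numerator Σ_{t=1}^{8}(y_t−ȳ)(y_{t+2}−ȳ) = 62.0638
Denominator Σ(y_t−ȳ)² = 146.7090
r_2 = 62.0638 / 146.7090 = 0.423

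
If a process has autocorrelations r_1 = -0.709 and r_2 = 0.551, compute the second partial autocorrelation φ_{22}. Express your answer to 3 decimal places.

0.097

φ_{22} = (r_2 − r_1²) / (1 − r_1²)
r_1² = (-0.709)² = 0.502681
Numerator = 0.551 − 0.5027 = 0.0483; denominator = 1 − 0.5027 = 0.4973
φ_{22} = 0.0483 / 0.4973 = 0.097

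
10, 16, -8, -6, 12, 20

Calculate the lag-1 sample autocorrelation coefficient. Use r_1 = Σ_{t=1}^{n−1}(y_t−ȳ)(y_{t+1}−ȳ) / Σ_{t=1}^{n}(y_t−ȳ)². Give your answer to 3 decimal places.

Mean ȳ = (10 + 16 − 8 − 6 + 12 + 20)/6 = 7.3333
Deviations from mean: 2.6667, 8.6667, -15.3333, -13.3333, 4.6667, 12.6667
Σ(y_t−ȳ)(y_{t+1}−ȳ) = (23.1111) + (-132.8889) + (204.4444) + (-62.2222) + (59.1111) = 91.5556
Denominator Σ(y_t−ȳ)² = 677.3333
r_1 = 91.5556 / 677.3333 = 0.135

0.135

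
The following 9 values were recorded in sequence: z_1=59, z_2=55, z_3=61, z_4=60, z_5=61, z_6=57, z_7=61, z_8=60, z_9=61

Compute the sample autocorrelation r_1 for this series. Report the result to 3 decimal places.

-0.251

Mean z̄ = (59 + 55 + 61 + 60 + 61 + 57 + 61 + 60 + 61)/9 = 59.4444
Numerator Σ_{t=1}^{8}(z_t−z̄)(z_{t+1}−z̄) = -9.0864
Denominator Σ(z_t−z̄)² = 36.2222
r_1 = -9.0864 / 36.2222 = -0.251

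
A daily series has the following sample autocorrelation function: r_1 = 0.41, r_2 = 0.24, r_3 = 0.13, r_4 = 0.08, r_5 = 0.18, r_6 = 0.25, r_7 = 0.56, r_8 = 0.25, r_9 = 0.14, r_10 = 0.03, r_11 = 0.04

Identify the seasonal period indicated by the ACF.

7

The largest autocorrelation is r_7 = 0.56; the remaining lags stay at or below 0.41. The elevated value at lag 1 (0.41), dropping to 0.24 at lag 2, reflects decaying short-term dependence rather than seasonality.
The dominant spike at lag 7 indicates a seasonal period of 7.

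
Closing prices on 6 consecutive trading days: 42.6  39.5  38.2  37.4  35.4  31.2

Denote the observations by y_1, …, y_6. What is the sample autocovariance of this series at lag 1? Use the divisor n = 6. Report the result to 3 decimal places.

4.169

Mean ȳ = (42.6 + 39.5 + 38.2 + 37.4 + 35.4 + 31.2)/6 = 37.3833
Σ_{t=1}^{5}(y_t−ȳ)(y_{t+1}−ȳ) = 25.0147
γ_1 = 25.0147 / 6 = 4.169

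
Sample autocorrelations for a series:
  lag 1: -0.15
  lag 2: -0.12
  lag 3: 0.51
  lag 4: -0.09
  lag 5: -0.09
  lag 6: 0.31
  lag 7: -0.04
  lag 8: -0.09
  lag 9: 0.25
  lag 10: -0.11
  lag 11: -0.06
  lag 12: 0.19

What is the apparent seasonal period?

3

The largest autocorrelation is r_3 = 0.51, with weaker echoes at lags 6 (0.31), 9 (0.25) and 12 (0.19); the remaining lags stay at or below -0.04.
The dominant spike at lag 3 indicates a seasonal period of 3.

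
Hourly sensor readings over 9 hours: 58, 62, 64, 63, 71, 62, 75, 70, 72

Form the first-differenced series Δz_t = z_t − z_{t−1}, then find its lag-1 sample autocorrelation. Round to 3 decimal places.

-0.834

First differences Δz: 4, 2, -1, 8, -9, 13, -5, 2
Mean of differences = 1.7500
Numerator Σ(Δz_t−Δz̄)(Δz_{t+1}−Δz̄) = -283.0625
Denominator Σ(Δz_t−Δz̄)² = 339.5000
r_1(Δz) = -283.0625 / 339.5000 = -0.834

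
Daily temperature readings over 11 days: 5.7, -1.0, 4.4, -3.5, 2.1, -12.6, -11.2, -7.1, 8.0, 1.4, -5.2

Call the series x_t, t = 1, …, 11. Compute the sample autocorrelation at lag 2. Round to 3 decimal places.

-0.072

Mean x̄ = (5.7 − 1.0 + 4.4 − 3.5 + 2.1 − 12.6 − 11.2 − 7.1 + 8.0 + 1.4 − 5.2)/11 = -1.7273
Numerator Σ_{t=1}^{9}(x_t−x̄)(x_{t+2}−x̄) = -33.6197
Denominator Σ(x_t−x̄)² = 464.3018
r_2 = -33.6197 / 464.3018 = -0.072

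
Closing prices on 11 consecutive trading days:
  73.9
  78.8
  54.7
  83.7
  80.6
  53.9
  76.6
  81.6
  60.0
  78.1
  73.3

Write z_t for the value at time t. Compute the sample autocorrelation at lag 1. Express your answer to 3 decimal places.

Mean z̄ = (73.9 + 78.8 + 54.7 + 83.7 + 80.6 + 53.9 + 76.6 + 81.6 + 60.0 + 78.1 + 73.3)/11 = 72.2909
Numerator Σ_{t=1}^{10}(z_t−z̄)(z_{t+1}−z̄) = -581.8246
Denominator Σ(z_t−z̄)² = 1182.8891
r_1 = -581.8246 / 1182.8891 = -0.492

-0.492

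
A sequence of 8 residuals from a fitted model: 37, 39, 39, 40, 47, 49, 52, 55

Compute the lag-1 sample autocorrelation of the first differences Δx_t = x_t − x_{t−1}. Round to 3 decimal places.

-0.136

First differences Δx: 2, 0, 1, 7, 2, 3, 3
Mean of differences = 2.5714
Numerator Σ(Δx_t−Δx̄)(Δx_{t+1}−Δx̄) = -4.0408
Denominator Σ(Δx_t−Δx̄)² = 29.7143
r_1(Δx) = -4.0408 / 29.7143 = -0.136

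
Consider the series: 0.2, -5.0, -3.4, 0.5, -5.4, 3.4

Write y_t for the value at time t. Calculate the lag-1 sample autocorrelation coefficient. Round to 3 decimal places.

-0.499

Mean ȳ = (0.2 − 5.0 − 3.4 + 0.5 − 5.4 + 3.4)/6 = -1.6167
Σ(y_t−ȳ)(y_{t+1}−ȳ) = (-6.1464) + (6.0336) + (-3.7747) + (-8.0081) + (-18.9797) = -30.8753
Denominator Σ(y_t−ȳ)² = 61.8883
r_1 = -30.8753 / 61.8883 = -0.499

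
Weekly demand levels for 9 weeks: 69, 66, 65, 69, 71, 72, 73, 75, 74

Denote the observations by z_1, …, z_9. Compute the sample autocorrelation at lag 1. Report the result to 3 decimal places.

0.731

Mean z̄ = (69 + 66 + 65 + 69 + 71 + 72 + 73 + 75 + 74)/9 = 70.4444
Numerator Σ_{t=1}^{8}(z_t−z̄)(z_{t+1}−z̄) = 70.3580
Denominator Σ(z_t−z̄)² = 96.2222
r_1 = 70.3580 / 96.2222 = 0.731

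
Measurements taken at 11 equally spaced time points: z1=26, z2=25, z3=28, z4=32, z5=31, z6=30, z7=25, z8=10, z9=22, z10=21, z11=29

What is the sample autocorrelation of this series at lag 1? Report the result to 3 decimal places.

0.349

Mean z̄ = (26 + 25 + 28 + 32 + 31 + 30 + 25 + 10 + 22 + 21 + 29)/11 = 25.3636
Numerator Σ_{t=1}^{10}(z_t−z̄)(z_{t+1}−z̄) = 134.2314
Denominator Σ(z_t−z̄)² = 384.5455
r_1 = 134.2314 / 384.5455 = 0.349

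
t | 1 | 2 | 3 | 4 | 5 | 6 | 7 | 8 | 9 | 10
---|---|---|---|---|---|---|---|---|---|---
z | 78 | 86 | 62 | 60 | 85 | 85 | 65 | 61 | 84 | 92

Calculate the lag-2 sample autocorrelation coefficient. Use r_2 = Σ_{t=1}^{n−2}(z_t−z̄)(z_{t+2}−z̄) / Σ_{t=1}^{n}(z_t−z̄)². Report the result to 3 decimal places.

-0.743

Mean z̄ = (78 + 86 + 62 + 60 + 85 + 85 + 65 + 61 + 84 + 92)/10 = 75.8000
Numerator Σ_{t=1}^{8}(z_t−z̄)(z_{t+2}−z̄) = -1027.6800
Denominator Σ(z_t−z̄)² = 1383.6000
r_2 = -1027.6800 / 1383.6000 = -0.743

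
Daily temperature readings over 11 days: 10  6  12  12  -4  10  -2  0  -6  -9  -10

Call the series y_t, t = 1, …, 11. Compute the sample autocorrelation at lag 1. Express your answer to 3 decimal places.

0.379

Mean ȳ = (10 + 6 + 12 + 12 − 4 + 10 − 2 + 0 − 6 − 9 − 10)/11 = 1.7273
Numerator Σ_{t=1}^{10}(y_t−ȳ)(y_{t+1}−ȳ) = 276.1983
Denominator Σ(y_t−ȳ)² = 728.1818
r_1 = 276.1983 / 728.1818 = 0.379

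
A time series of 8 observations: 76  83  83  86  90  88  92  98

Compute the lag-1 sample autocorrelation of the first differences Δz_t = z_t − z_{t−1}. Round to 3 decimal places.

-0.298

First differences Δz: 7, 0, 3, 4, -2, 4, 6
Mean of differences = 3.1429
Numerator Σ(Δz_t−Δz̄)(Δz_{t+1}−Δz̄) = -18.1633
Denominator Σ(Δz_t−Δz̄)² = 60.8571
r_1(Δz) = -18.1633 / 60.8571 = -0.298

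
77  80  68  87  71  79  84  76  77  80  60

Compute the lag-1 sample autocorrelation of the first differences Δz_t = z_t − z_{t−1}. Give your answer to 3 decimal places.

-0.586

First differences Δz: 3, -12, 19, -16, 8, 5, -8, 1, 3, -20
Mean of differences = -1.7000
Numerator Σ(Δz_t−Δz̄)(Δz_{t+1}−Δz̄) = -763.8900
Denominator Σ(Δz_t−Δz̄)² = 1304.1000
r_1(Δz) = -763.8900 / 1304.1000 = -0.586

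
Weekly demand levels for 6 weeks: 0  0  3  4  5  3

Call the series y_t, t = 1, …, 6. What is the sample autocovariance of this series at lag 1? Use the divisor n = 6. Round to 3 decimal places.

Mean ȳ = (0 + 0 + 3 + 4 + 5 + 3)/6 = 2.5000
Σ_{t=1}^{5}(y_t−ȳ)(y_{t+1}−ȳ) = 10.7500
γ_1 = 10.7500 / 6 = 1.792

1.792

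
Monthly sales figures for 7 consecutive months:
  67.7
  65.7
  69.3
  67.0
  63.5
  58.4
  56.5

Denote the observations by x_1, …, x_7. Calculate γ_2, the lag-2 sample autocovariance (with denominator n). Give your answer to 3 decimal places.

Mean x̄ = (67.7 + 65.7 + 69.3 + 67.0 + 63.5 + 58.4 + 56.5)/7 = 64.0143
Deviations: 3.6857, 1.6857, 5.2857, 2.9857, -0.5143, -5.6143, -7.5143
Σ_{t=1}^{5}(x_t−x̄)(x_{t+2}−x̄) = 8.8982
γ_2 = 8.8982 / 7 = 1.271

1.271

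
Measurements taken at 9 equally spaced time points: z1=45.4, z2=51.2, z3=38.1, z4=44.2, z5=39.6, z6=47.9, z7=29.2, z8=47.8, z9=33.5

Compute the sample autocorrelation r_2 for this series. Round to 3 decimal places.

Mean z̄ = (45.4 + 51.2 + 38.1 + 44.2 + 39.6 + 47.9 + 29.2 + 47.8 + 33.5)/9 = 41.8778
Σ(z_t−z̄)(z_{t+2}−z̄) = (-13.3062) + (21.6483) + (8.6049) + (13.9849) + (28.8772) + (35.6649) + (106.2116) = 201.6857
Denominator Σ(z_t−z̄)² = 426.4156
r_2 = 201.6857 / 426.4156 = 0.473

0.473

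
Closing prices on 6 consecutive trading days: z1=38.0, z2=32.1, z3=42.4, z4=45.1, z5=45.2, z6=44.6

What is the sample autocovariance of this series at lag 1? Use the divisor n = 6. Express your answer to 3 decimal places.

Mean z̄ = (38.0 + 32.1 + 42.4 + 45.1 + 45.2 + 44.6)/6 = 41.2333
Σ_{t=1}^{5}(z_t−z̄)(z_{t+1}−z̄) = 52.0789
γ_1 = 52.0789 / 6 = 8.680

8.680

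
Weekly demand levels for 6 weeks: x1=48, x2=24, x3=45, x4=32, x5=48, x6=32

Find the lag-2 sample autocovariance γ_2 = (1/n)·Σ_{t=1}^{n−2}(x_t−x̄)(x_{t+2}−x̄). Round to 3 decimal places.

43.296

Mean x̄ = (48 + 24 + 45 + 32 + 48 + 32)/6 = 38.1667
Σ_{t=1}^{4}(x_t−x̄)(x_{t+2}−x̄) = 259.7778
γ_2 = 259.7778 / 6 = 43.296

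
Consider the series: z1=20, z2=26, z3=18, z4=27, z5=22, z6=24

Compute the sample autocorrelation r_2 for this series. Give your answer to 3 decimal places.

0.588

Mean z̄ = (20 + 26 + 18 + 27 + 22 + 24)/6 = 22.8333
Deviations from mean: -2.8333, 3.1667, -4.8333, 4.1667, -0.8333, 1.1667
Numerator Σ_{t=1}^{4}(z_t−z̄)(z_{t+2}−z̄) = 35.7778
Denominator Σ(z_t−z̄)² = 60.8333
r_2 = 35.7778 / 60.8333 = 0.588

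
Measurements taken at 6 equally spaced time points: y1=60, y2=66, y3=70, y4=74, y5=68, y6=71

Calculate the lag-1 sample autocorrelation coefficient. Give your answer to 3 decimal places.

Mean ȳ = (60 + 66 + 70 + 74 + 68 + 71)/6 = 68.1667
Numerator Σ_{t=1}^{5}(y_t−ȳ)(y_{t+1}−ȳ) = 22.9722
Denominator Σ(y_t−ȳ)² = 116.8333
r_1 = 22.9722 / 116.8333 = 0.197

0.197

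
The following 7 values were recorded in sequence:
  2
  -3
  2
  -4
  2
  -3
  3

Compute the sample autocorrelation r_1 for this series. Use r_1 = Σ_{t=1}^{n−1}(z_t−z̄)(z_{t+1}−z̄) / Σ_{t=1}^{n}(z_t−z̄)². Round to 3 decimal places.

Mean z̄ = (2 − 3 + 2 − 4 + 2 − 3 + 3)/7 = -0.1429
Deviations from mean: 2.1429, -2.8571, 2.1429, -3.8571, 2.1429, -2.8571, 3.1429
Σ(z_t−z̄)(z_{t+1}−z̄) = (-6.1224) + (-6.1224) + (-8.2653) + (-8.2653) + (-6.1224) + (-8.9796) = -43.8776
Denominator Σ(z_t−z̄)² = 54.8571
r_1 = -43.8776 / 54.8571 = -0.800

-0.800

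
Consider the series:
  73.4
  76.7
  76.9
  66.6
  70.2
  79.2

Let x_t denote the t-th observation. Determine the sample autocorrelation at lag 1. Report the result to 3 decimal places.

Mean x̄ = (73.4 + 76.7 + 76.9 + 66.6 + 70.2 + 79.2)/6 = 73.8333
Deviations from mean: -0.4333, 2.8667, 3.0667, -7.2333, -3.6333, 5.3667
Σ(x_t−x̄)(x_{t+1}−x̄) = (-1.2422) + (8.7911) + (-22.1822) + (26.2811) + (-19.4989) = -7.8511
Denominator Σ(x_t−x̄)² = 112.1333
r_1 = -7.8511 / 112.1333 = -0.070

-0.070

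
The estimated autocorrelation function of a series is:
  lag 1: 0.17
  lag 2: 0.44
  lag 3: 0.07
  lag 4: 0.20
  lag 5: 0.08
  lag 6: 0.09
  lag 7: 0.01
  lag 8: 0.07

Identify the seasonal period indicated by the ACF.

2

The largest autocorrelation is r_2 = 0.44, with a weaker echo at lag 4 (0.20); the remaining lags stay at or below 0.17.
The dominant spike at lag 2 indicates a seasonal period of 2.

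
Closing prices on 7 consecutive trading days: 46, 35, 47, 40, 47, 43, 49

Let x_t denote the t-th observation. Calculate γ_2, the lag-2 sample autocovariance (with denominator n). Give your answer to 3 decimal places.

10.035

Mean x̄ = (46 + 35 + 47 + 40 + 47 + 43 + 49)/7 = 43.8571
Deviations: 2.1429, -8.8571, 3.1429, -3.8571, 3.1429, -0.8571, 5.1429
Σ_{t=1}^{5}(x_t−x̄)(x_{t+2}−x̄) = 70.2449
γ_2 = 70.2449 / 7 = 10.035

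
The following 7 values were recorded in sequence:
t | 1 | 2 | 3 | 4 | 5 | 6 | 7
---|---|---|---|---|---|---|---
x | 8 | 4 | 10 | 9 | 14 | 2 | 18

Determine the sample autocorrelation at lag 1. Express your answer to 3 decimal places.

-0.531

Mean x̄ = (8 + 4 + 10 + 9 + 14 + 2 + 18)/7 = 9.2857
Σ(x_t−x̄)(x_{t+1}−x̄) = (6.7959) + (-3.7755) + (-0.2041) + (-1.3469) + (-34.3469) + (-63.4898) = -96.3673
Denominator Σ(x_t−x̄)² = 181.4286
r_1 = -96.3673 / 181.4286 = -0.531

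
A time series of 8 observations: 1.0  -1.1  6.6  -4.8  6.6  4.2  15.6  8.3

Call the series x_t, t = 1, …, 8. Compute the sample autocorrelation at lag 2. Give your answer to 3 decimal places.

Mean x̄ = (1.0 − 1.1 + 6.6 − 4.8 + 6.6 + 4.2 + 15.6 + 8.3)/8 = 4.5500
Deviations from mean: -3.5500, -5.6500, 2.0500, -9.3500, 2.0500, -0.3500, 11.0500, 3.7500
Σ(x_t−x̄)(x_{t+2}−x̄) = (-7.2775) + (52.8275) + (4.2025) + (3.2725) + (22.6525) + (-1.3125) = 74.3650
Denominator Σ(x_t−x̄)² = 276.6400
r_2 = 74.3650 / 276.6400 = 0.269

0.269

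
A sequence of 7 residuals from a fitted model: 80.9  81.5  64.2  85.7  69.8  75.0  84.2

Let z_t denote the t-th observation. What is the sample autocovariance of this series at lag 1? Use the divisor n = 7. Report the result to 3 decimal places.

-30.181

Mean z̄ = (80.9 + 81.5 + 64.2 + 85.7 + 69.8 + 75.0 + 84.2)/7 = 77.3286
Σ_{t=1}^{6}(z_t−z̄)(z_{t+1}−z̄) = -211.2665
γ_1 = -211.2665 / 7 = -30.181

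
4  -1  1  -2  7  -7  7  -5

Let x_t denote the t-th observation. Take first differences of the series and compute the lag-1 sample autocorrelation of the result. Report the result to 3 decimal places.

-0.815

First differences Δx: -5, 2, -3, 9, -14, 14, -12
Mean of differences = -1.2857
Numerator Σ(Δx_t−Δx̄)(Δx_{t+1}−Δx̄) = -524.3673
Denominator Σ(Δx_t−Δx̄)² = 643.4286
r_1(Δx) = -524.3673 / 643.4286 = -0.815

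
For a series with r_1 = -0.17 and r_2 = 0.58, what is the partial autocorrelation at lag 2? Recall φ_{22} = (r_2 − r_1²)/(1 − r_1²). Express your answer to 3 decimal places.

0.568

φ_{22} = (r_2 − r_1²) / (1 − r_1²)
r_1² = (-0.17)² = 0.0289
Numerator = 0.58 − 0.0289 = 0.5511; denominator = 1 − 0.0289 = 0.9711
φ_{22} = 0.5511 / 0.9711 = 0.568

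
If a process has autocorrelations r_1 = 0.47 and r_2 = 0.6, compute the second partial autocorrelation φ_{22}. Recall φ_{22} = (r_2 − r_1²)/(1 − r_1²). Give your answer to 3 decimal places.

φ_{22} = (r_2 − r_1²) / (1 − r_1²)
r_1² = (0.47)² = 0.2209
Numerator = 0.6 − 0.2209 = 0.3791; denominator = 1 − 0.2209 = 0.7791
φ_{22} = 0.3791 / 0.7791 = 0.487

0.487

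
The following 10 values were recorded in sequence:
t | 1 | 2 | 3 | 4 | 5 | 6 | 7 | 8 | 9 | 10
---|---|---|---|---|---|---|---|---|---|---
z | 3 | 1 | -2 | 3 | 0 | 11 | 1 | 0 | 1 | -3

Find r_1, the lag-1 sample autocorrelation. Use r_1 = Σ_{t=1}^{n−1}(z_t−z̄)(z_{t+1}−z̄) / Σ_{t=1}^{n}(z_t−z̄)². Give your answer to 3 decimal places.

-0.164

Mean z̄ = (3 + 1 − 2 + 3 + 0 + 11 + 1 + 0 + 1 − 3)/10 = 1.5000
Numerator Σ_{t=1}^{9}(z_t−z̄)(z_{t+1}−z̄) = -21.7500
Denominator Σ(z_t−z̄)² = 132.5000
r_1 = -21.7500 / 132.5000 = -0.164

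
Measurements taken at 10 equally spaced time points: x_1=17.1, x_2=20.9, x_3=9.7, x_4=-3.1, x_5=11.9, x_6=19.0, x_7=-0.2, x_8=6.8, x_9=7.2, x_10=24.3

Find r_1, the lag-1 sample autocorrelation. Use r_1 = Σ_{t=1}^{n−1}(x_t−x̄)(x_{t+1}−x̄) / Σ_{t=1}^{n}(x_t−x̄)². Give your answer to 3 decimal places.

Mean x̄ = (17.1 + 20.9 + 9.7 − 3.1 + 11.9 + 19.0 − 0.2 + 6.8 + 7.2 + 24.3)/10 = 11.3600
Numerator Σ_{t=1}^{9}(x_t−x̄)(x_{t+1}−x̄) = -11.2216
Denominator Σ(x_t−x̄)² = 733.6440
r_1 = -11.2216 / 733.6440 = -0.015

-0.015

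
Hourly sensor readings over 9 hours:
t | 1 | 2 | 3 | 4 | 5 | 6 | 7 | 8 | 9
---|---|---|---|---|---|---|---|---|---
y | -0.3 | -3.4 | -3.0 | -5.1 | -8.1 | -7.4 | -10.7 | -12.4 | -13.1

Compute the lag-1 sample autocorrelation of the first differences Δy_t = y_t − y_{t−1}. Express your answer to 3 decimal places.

-0.593

First differences Δy: -3.1, 0.4, -2.1, -3.0, 0.7, -3.3, -1.7, -0.7
Mean of differences = -1.6000
Numerator Σ(Δy_t−Δȳ)(Δy_{t+1}−Δȳ) = -10.3500
Denominator Σ(Δy_t−Δȳ)² = 17.4600
r_1(Δy) = -10.3500 / 17.4600 = -0.593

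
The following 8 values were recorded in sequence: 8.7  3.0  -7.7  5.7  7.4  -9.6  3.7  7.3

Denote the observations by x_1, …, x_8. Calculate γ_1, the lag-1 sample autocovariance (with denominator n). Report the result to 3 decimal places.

Mean x̄ = (8.7 + 3.0 − 7.7 + 5.7 + 7.4 − 9.6 + 3.7 + 7.3)/8 = 2.3125
Deviations: 6.3875, 0.6875, -10.0125, 3.3875, 5.0875, -11.9125, 1.3875, 4.9875
Σ_{t=1}^{7}(x_t−x̄)(x_{t+1}−x̄) = -89.3889
γ_1 = -89.3889 / 8 = -11.174

-11.174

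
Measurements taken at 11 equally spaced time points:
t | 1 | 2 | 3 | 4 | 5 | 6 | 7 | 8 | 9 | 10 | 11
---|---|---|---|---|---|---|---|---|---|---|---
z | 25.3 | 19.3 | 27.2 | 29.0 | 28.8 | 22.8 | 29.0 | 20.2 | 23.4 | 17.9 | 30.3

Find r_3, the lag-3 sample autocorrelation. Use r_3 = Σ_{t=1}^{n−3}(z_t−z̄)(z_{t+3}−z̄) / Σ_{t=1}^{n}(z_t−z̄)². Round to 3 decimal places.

Mean z̄ = (25.3 + 19.3 + 27.2 + 29.0 + 28.8 + 22.8 + 29.0 + 20.2 + 23.4 + 17.9 + 30.3)/11 = 24.8364
Numerator Σ_{t=1}^{8}(z_t−z̄)(z_{t+3}−z̄) = -77.1549
Denominator Σ(z_t−z̄)² = 192.5055
r_3 = -77.1549 / 192.5055 = -0.401

-0.401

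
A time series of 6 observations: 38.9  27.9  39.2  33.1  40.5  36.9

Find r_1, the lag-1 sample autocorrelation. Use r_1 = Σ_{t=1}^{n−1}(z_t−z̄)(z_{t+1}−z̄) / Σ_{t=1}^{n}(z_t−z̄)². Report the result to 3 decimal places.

-0.593

Mean z̄ = (38.9 + 27.9 + 39.2 + 33.1 + 40.5 + 36.9)/6 = 36.0833
Deviations from mean: 2.8167, -8.1833, 3.1167, -2.9833, 4.4167, 0.8167
Numerator Σ_{t=1}^{5}(z_t−z̄)(z_{t+1}−z̄) = -67.4219
Denominator Σ(z_t−z̄)² = 113.6883
r_1 = -67.4219 / 113.6883 = -0.593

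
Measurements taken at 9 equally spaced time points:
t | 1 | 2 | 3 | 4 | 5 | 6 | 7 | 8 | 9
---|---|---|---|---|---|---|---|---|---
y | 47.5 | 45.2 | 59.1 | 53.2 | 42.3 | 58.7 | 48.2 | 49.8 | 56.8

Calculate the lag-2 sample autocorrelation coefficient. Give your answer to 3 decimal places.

-0.331

Mean ȳ = (47.5 + 45.2 + 59.1 + 53.2 + 42.3 + 58.7 + 48.2 + 49.8 + 56.8)/9 = 51.2000
Numerator Σ_{t=1}^{7}(y_t−ȳ)(y_{t+2}−ȳ) = -97.1400
Denominator Σ(y_t−ȳ)² = 293.8800
r_2 = -97.1400 / 293.8800 = -0.331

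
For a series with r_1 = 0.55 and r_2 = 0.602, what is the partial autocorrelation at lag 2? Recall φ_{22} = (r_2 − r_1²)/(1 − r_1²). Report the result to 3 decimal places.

φ_{22} = (r_2 − r_1²) / (1 − r_1²)
r_1² = (0.55)² = 0.3025
Numerator = 0.602 − 0.3025 = 0.2995; denominator = 1 − 0.3025 = 0.6975
φ_{22} = 0.2995 / 0.6975 = 0.429

0.429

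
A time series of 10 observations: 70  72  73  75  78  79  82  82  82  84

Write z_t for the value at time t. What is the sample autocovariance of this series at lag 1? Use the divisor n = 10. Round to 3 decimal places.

Mean z̄ = (70 + 72 + 73 + 75 + 78 + 79 + 82 + 82 + 82 + 84)/10 = 77.7000
Σ_{t=1}^{9}(z_t−z̄)(z_{t+1}−z̄) = 152.6100
γ_1 = 152.6100 / 10 = 15.261

15.261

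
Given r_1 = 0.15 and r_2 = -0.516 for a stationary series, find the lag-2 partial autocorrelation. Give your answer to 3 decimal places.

-0.551

φ_{22} = (r_2 − r_1²) / (1 − r_1²)
r_1² = (0.15)² = 0.0225
Numerator = -0.516 − 0.0225 = -0.5385; denominator = 1 − 0.0225 = 0.9775
φ_{22} = -0.5385 / 0.9775 = -0.551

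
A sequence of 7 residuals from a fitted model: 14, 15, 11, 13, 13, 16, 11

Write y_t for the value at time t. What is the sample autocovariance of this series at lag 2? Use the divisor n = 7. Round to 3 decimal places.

Mean ȳ = (14 + 15 + 11 + 13 + 13 + 16 + 11)/7 = 13.2857
Σ_{t=1}^{5}(y_t−ȳ)(y_{t+2}−ȳ) = -1.5918
γ_2 = -1.5918 / 7 = -0.227

-0.227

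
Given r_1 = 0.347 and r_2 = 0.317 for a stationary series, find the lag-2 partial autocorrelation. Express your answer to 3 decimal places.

0.224

φ_{22} = (r_2 − r_1²) / (1 − r_1²)
r_1² = (0.347)² = 0.120409
Numerator = 0.317 − 0.1204 = 0.1966; denominator = 1 − 0.1204 = 0.8796
φ_{22} = 0.1966 / 0.8796 = 0.224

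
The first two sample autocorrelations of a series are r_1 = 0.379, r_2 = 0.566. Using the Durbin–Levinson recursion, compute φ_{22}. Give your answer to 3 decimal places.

0.493

φ_{22} = (r_2 − r_1²) / (1 − r_1²)
r_1² = (0.379)² = 0.143641
Numerator = 0.566 − 0.1436 = 0.4224; denominator = 1 − 0.1436 = 0.8564
φ_{22} = 0.4224 / 0.8564 = 0.493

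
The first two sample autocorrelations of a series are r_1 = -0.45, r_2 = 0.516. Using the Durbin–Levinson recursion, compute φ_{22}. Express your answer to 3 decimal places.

φ_{22} = (r_2 − r_1²) / (1 − r_1²)
r_1² = (-0.45)² = 0.2025
Numerator = 0.516 − 0.2025 = 0.3135; denominator = 1 − 0.2025 = 0.7975
φ_{22} = 0.3135 / 0.7975 = 0.393

0.393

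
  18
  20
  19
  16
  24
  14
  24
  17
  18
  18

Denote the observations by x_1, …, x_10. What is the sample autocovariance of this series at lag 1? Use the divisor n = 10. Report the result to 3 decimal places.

Mean x̄ = (18 + 20 + 19 + 16 + 24 + 14 + 24 + 17 + 18 + 18)/10 = 18.8000
Σ_{t=1}^{9}(x_t−x̄)(x_{t+1}−x̄) = -73.0400
γ_1 = -73.0400 / 10 = -7.304

-7.304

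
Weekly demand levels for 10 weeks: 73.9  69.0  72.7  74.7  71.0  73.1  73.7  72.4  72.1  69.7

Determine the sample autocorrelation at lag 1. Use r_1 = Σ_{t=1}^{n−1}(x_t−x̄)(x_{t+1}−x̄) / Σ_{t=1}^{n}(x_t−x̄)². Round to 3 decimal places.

Mean x̄ = (73.9 + 69.0 + 72.7 + 74.7 + 71.0 + 73.1 + 73.7 + 72.4 + 72.1 + 69.7)/10 = 72.2300
Numerator Σ_{t=1}^{9}(x_t−x̄)(x_{t+1}−x̄) = -8.0239
Denominator Σ(x_t−x̄)² = 30.4210
r_1 = -8.0239 / 30.4210 = -0.264

-0.264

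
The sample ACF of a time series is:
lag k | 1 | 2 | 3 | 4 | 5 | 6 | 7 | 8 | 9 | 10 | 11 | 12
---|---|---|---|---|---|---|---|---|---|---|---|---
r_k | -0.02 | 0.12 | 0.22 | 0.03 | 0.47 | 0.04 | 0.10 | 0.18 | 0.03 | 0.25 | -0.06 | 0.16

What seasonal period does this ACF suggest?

5

The largest autocorrelation is r_5 = 0.47, with a weaker echo at lag 10 (0.25); the remaining lags stay at or below 0.22.
The dominant spike at lag 5 indicates a seasonal period of 5.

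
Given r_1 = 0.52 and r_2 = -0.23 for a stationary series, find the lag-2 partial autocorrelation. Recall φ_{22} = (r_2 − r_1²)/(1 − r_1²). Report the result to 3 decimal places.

φ_{22} = (r_2 − r_1²) / (1 − r_1²)
r_1² = (0.52)² = 0.2704
Numerator = -0.23 − 0.2704 = -0.5004; denominator = 1 − 0.2704 = 0.7296
φ_{22} = -0.5004 / 0.7296 = -0.686

-0.686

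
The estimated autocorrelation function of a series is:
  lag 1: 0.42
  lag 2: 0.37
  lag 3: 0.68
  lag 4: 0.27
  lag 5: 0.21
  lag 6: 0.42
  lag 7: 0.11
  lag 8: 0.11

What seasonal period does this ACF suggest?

The largest autocorrelation is r_3 = 0.68; the remaining lags stay at or below 0.42. The elevated value at lag 1 (0.42), dropping to 0.37 at lag 2, reflects decaying short-term dependence rather than seasonality.
The dominant spike at lag 3 indicates a seasonal period of 3.

3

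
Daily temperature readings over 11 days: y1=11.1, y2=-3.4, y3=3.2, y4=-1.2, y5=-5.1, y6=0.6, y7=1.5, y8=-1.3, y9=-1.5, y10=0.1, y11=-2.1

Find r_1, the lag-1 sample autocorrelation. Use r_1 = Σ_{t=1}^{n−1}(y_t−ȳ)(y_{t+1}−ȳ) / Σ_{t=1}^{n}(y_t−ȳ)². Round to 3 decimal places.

Mean ȳ = (11.1 − 3.4 + 3.2 − 1.2 − 5.1 + 0.6 + 1.5 − 1.3 − 1.5 + 0.1 − 2.1)/11 = 0.1727
Numerator Σ_{t=1}^{10}(y_t−ȳ)(y_{t+1}−ȳ) = -47.6635
Denominator Σ(y_t−ȳ)² = 183.1018
r_1 = -47.6635 / 183.1018 = -0.260

-0.260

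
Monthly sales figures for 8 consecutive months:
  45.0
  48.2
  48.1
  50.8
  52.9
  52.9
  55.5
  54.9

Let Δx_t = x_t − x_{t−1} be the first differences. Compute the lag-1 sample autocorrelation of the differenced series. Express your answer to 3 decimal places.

-0.584

First differences Δx: 3.2, -0.1, 2.7, 2.1, 0.0, 2.6, -0.6
Mean of differences = 1.4143
Numerator Σ(Δx_t−Δx̄)(Δx_{t+1}−Δx̄) = -8.8045
Denominator Σ(Δx_t−Δx̄)² = 15.0686
r_1(Δx) = -8.8045 / 15.0686 = -0.584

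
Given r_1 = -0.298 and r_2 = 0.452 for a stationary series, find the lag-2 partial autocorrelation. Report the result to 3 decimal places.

φ_{22} = (r_2 − r_1²) / (1 − r_1²)
r_1² = (-0.298)² = 0.088804
Numerator = 0.452 − 0.0888 = 0.3632; denominator = 1 − 0.0888 = 0.9112
φ_{22} = 0.3632 / 0.9112 = 0.399

0.399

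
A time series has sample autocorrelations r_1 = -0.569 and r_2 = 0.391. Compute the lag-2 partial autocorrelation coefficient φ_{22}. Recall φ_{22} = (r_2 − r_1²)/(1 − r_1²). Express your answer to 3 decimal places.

0.099

φ_{22} = (r_2 − r_1²) / (1 − r_1²)
r_1² = (-0.569)² = 0.323761
Numerator = 0.391 − 0.3238 = 0.0672; denominator = 1 − 0.3238 = 0.6762
φ_{22} = 0.0672 / 0.6762 = 0.099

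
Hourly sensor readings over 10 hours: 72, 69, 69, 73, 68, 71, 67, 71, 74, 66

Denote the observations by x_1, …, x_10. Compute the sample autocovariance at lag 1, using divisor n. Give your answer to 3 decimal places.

-3.000

Mean x̄ = (72 + 69 + 69 + 73 + 68 + 71 + 67 + 71 + 74 + 66)/10 = 70.0000
Σ_{t=1}^{9}(x_t−x̄)(x_{t+1}−x̄) = -30.0000
γ_1 = -30.0000 / 10 = -3.000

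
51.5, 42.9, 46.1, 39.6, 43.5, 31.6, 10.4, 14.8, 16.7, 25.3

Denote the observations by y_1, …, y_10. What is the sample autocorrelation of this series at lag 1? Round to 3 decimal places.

Mean ȳ = (51.5 + 42.9 + 46.1 + 39.6 + 43.5 + 31.6 + 10.4 + 14.8 + 16.7 + 25.3)/10 = 32.2400
Numerator Σ_{t=1}^{9}(y_t−ȳ)(y_{t+1}−ȳ) = 1304.4684
Denominator Σ(y_t−ȳ)² = 1928.8440
r_1 = 1304.4684 / 1928.8440 = 0.676

0.676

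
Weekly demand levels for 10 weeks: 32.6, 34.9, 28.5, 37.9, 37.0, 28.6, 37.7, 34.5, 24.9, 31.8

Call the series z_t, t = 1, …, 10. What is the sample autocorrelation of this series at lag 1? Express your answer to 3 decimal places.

Mean z̄ = (32.6 + 34.9 + 28.5 + 37.9 + 37.0 + 28.6 + 37.7 + 34.5 + 24.9 + 31.8)/10 = 32.8400
Numerator Σ_{t=1}^{9}(z_t−z̄)(z_{t+1}−z̄) = -45.4456
Denominator Σ(z_t−z̄)² = 174.5240
r_1 = -45.4456 / 174.5240 = -0.260

-0.260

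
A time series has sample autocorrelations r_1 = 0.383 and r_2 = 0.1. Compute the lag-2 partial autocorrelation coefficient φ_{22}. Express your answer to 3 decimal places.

-0.055

φ_{22} = (r_2 − r_1²) / (1 − r_1²)
r_1² = (0.383)² = 0.146689
Numerator = 0.1 − 0.1467 = -0.0467; denominator = 1 − 0.1467 = 0.8533
φ_{22} = -0.0467 / 0.8533 = -0.055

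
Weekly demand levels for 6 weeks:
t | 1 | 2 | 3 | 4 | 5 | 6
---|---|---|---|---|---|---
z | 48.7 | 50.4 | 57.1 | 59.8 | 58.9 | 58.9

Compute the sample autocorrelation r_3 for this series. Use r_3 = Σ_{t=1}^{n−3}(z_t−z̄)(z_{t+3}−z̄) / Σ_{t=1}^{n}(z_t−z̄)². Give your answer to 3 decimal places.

-0.354

Mean z̄ = (48.7 + 50.4 + 57.1 + 59.8 + 58.9 + 58.9)/6 = 55.6333
Deviations from mean: -6.9333, -5.2333, 1.4667, 4.1667, 3.2667, 3.2667
Σ(z_t−z̄)(z_{t+3}−z̄) = (-28.8889) + (-17.0956) + (4.7911) = -41.1933
Denominator Σ(z_t−z̄)² = 116.3133
r_3 = -41.1933 / 116.3133 = -0.354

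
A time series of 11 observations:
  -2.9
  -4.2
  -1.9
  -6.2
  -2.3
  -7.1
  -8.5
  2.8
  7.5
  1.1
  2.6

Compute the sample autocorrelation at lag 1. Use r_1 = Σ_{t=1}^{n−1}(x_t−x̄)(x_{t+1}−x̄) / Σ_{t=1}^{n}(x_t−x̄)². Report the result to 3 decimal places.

0.407

Mean x̄ = (-2.9 − 4.2 − 1.9 − 6.2 − 2.3 − 7.1 − 8.5 + 2.8 + 7.5 + 1.1 + 2.6)/11 = -1.7364
Numerator Σ_{t=1}^{10}(x_t−x̄)(x_{t+1}−x̄) = 95.5314
Denominator Σ(x_t−x̄)² = 234.9455
r_1 = 95.5314 / 234.9455 = 0.407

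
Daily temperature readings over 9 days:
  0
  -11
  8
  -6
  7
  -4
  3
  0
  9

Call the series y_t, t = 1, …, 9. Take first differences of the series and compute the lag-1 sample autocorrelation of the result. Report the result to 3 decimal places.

-0.856

First differences Δy: -11, 19, -14, 13, -11, 7, -3, 9
Mean of differences = 1.1250
Numerator Σ(Δy_t−Δȳ)(Δy_{t+1}−Δȳ) = -938.6406
Denominator Σ(Δy_t−Δȳ)² = 1096.8750
r_1(Δy) = -938.6406 / 1096.8750 = -0.856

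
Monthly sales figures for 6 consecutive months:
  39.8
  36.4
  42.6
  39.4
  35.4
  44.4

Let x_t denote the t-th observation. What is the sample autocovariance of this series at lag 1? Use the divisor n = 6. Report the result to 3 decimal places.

-4.976

Mean x̄ = (39.8 + 36.4 + 42.6 + 39.4 + 35.4 + 44.4)/6 = 39.6667
Σ_{t=1}^{5}(x_t−x̄)(x_{t+1}−x̄) = -29.8578
γ_1 = -29.8578 / 6 = -4.976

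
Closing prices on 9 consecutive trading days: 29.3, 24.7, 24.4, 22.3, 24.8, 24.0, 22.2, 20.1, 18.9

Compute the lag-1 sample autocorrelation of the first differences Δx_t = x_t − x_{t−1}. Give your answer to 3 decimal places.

-0.184

First differences Δx: -4.6, -0.3, -2.1, 2.5, -0.8, -1.8, -2.1, -1.2
Mean of differences = -1.3000
Numerator Σ(Δx_t−Δx̄)(Δx_{t+1}−Δx̄) = -5.1700
Denominator Σ(Δx_t−Δx̄)² = 28.1200
r_1(Δx) = -5.1700 / 28.1200 = -0.184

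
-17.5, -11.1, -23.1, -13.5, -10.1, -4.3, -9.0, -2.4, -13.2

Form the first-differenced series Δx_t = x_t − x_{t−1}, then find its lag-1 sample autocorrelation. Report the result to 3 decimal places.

First differences Δx: 6.4, -12.0, 9.6, 3.4, 5.8, -4.7, 6.6, -10.8
Mean of differences = 0.5375
Numerator Σ(Δx_t−Δx̄)(Δx_{t+1}−Δx̄) = -274.1652
Denominator Σ(Δx_t−Δx̄)² = 502.2988
r_1(Δx) = -274.1652 / 502.2988 = -0.546

-0.546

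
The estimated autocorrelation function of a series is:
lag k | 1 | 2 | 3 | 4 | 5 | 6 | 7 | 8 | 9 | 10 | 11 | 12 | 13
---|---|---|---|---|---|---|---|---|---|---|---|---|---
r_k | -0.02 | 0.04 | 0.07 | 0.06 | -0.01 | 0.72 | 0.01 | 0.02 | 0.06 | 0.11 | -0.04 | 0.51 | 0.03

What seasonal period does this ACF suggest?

6

The largest autocorrelation is r_6 = 0.72, with a weaker echo at lag 12 (0.51); the remaining lags stay at or below 0.11.
The dominant spike at lag 6 indicates a seasonal period of 6.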